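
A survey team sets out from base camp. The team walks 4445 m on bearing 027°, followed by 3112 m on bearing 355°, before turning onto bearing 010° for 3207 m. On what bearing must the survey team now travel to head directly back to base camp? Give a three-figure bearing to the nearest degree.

Leg 1 (027°, 4445 m): east 4445 sin 27° = 2017.99, north 4445 cos 27° = 3960.52
Leg 2 (355°, 3112 m): east 3112 sin 355° = -271.23, north 3112 cos 355° = 3100.16
Leg 3 (010°, 3207 m): east 3207 sin 10° = 556.89, north 3207 cos 10° = 3158.28
Net displacement: 2303.65 east, 10218.96 north. Direction back to start is (-2303.65, -10218.96): bearing = atan2(-2303.65, -10218.96) mod 360° = 192.70° ≈ 193°.

193°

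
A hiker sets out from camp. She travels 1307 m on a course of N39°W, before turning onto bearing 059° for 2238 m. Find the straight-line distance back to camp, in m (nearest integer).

Leg 1 (N39°W, 1307 m): east 1307 sin 321° = -822.52, north 1307 cos 321° = 1015.73
Leg 2 (059°, 2238 m): east 2238 sin 59° = 1918.34, north 2238 cos 59° = 1152.66
Net: 1095.82 east, 2168.38 north. Distance = √((1095.82)² + (2168.38)²) = 2429.550 m.

2430 m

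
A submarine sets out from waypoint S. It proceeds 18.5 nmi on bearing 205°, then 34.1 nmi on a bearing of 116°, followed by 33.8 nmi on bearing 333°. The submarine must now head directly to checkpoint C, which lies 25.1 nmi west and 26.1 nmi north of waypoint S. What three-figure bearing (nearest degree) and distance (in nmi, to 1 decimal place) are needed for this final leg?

310°, 42.8 nmi

Leg 1 (205°, 18.5 nmi): east 18.5 sin 205° = -7.82, north 18.5 cos 205° = -16.77
Leg 2 (116°, 34.1 nmi): east 34.1 sin 116° = 30.65, north 34.1 cos 116° = -14.95
Leg 3 (333°, 33.8 nmi): east 33.8 sin 333° = -15.34, north 33.8 cos 333° = 30.12
Current position: (7.49, -1.60). Target: (-25.1, 26.1). Remaining: Δeast = -32.59, Δnorth = 27.70.
Bearing = atan2(-32.59, 27.70) mod 360° = 310.37°; distance = √((-32.59)² + (27.70)²) = 42.768 nmi.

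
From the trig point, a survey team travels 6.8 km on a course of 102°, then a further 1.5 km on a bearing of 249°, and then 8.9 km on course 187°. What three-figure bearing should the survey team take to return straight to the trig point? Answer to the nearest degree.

339°

Leg 1 (102°, 6.8 km): east 6.8 sin 102° = 6.65, north 6.8 cos 102° = -1.41
Leg 2 (249°, 1.5 km): east 1.5 sin 249° = -1.40, north 1.5 cos 249° = -0.54
Leg 3 (187°, 8.9 km): east 8.9 sin 187° = -1.08, north 8.9 cos 187° = -8.83
Net displacement: 4.17 east, -10.79 north. Direction back to start is (-4.17, 10.79): bearing = atan2(-4.17, 10.79) mod 360° = 338.88° ≈ 339°.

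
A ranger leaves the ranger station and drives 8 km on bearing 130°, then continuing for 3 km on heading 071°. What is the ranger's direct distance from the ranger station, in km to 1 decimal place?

9.9 km

Leg 1 (130°, 8 km): east 8 sin 130° = 6.13, north 8 cos 130° = -5.14
Leg 2 (071°, 3 km): east 3 sin 71° = 2.84, north 3 cos 71° = 0.98
Net: 8.96 east, -4.17 north. Distance = √((8.96)² + (-4.17)²) = 9.885 km.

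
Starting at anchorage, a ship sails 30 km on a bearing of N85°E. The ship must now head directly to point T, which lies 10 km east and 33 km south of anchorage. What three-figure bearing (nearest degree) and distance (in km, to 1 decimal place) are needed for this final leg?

209°, 40.8 km

Leg 1 (N85°E, 30 km): east 30 sin 85° = 29.89, north 30 cos 85° = 2.61
Current position: (29.89, 2.61). Target: (10, -33). Remaining: Δeast = -19.89, Δnorth = -35.61.
Bearing = atan2(-19.89, -35.61) mod 360° = 209.18°; distance = √((-19.89)² + (-35.61)²) = 40.790 km.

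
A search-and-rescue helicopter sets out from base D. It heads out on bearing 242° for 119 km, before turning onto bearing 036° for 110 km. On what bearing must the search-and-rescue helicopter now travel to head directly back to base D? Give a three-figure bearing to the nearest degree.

129°

Leg 1 (242°, 119 km): east 119 sin 242° = -105.07, north 119 cos 242° = -55.87
Leg 2 (036°, 110 km): east 110 sin 36° = 64.66, north 110 cos 36° = 88.99
Net displacement: -40.41 east, 33.12 north. Direction back to start is (40.41, -33.12): bearing = atan2(40.41, -33.12) mod 360° = 129.34° ≈ 129°.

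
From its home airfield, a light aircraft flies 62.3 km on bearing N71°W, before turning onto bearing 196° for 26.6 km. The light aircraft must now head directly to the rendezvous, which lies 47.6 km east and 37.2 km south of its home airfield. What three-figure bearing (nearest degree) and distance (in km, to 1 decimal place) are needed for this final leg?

Leg 1 (N71°W, 62.3 km): east 62.3 sin 289° = -58.91, north 62.3 cos 289° = 20.28
Leg 2 (196°, 26.6 km): east 26.6 sin 196° = -7.33, north 26.6 cos 196° = -25.57
Current position: (-66.24, -5.29). Target: (47.6, -37.2). Remaining: Δeast = 113.84, Δnorth = -31.91.
Bearing = atan2(113.84, -31.91) mod 360° = 105.66°; distance = √((113.84)² + (-31.91)²) = 118.226 km.

106°, 118.2 km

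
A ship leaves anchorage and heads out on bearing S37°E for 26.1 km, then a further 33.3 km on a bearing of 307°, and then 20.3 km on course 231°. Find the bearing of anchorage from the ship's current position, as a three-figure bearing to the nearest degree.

Leg 1 (S37°E, 26.1 km): east 26.1 sin 143° = 15.71, north 26.1 cos 143° = -20.84
Leg 2 (307°, 33.3 km): east 33.3 sin 307° = -26.59, north 33.3 cos 307° = 20.04
Leg 3 (231°, 20.3 km): east 20.3 sin 231° = -15.78, north 20.3 cos 231° = -12.78
Net displacement: -26.66 east, -13.58 north. Direction back to start is (26.66, 13.58): bearing = atan2(26.66, 13.58) mod 360° = 63.01° ≈ 063°.

063°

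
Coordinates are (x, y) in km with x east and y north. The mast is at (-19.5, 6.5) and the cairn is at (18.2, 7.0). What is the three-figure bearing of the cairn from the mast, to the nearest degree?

Δeast = 18.2 − -19.5 = 37.70; Δnorth = 7.0 − 6.5 = 0.50.
Bearing = atan2(Δeast, Δnorth) mod 360° = 89.24° ≈ 089°.

089°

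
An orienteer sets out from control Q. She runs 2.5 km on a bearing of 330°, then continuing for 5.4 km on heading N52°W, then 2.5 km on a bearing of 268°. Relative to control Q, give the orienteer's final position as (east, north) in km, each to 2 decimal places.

(-8.00, 5.40)

Leg 1 (330°, 2.5 km): east 2.5 sin 330° = -1.25, north 2.5 cos 330° = 2.17
Leg 2 (N52°W, 5.4 km): east 5.4 sin 308° = -4.26, north 5.4 cos 308° = 3.32
Leg 3 (268°, 2.5 km): east 2.5 sin 268° = -2.50, north 2.5 cos 268° = -0.09
Summing: -8.00 km east, 5.40 km north → (-8.00, 5.40).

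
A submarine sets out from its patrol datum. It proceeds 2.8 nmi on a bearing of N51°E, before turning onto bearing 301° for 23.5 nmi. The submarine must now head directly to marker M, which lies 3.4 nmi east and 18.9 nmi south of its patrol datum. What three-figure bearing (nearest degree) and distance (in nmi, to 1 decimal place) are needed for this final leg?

Leg 1 (N51°E, 2.8 nmi): east 2.8 sin 51° = 2.18, north 2.8 cos 51° = 1.76
Leg 2 (301°, 23.5 nmi): east 23.5 sin 301° = -20.14, north 23.5 cos 301° = 12.10
Current position: (-17.97, 13.87). Target: (3.4, -18.9). Remaining: Δeast = 21.37, Δnorth = -32.77.
Bearing = atan2(21.37, -32.77) mod 360° = 146.89°; distance = √((21.37)² + (-32.77)²) = 39.117 nmi.

147°, 39.1 nmi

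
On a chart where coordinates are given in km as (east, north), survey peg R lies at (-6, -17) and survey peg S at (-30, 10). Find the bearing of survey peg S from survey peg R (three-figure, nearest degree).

318°

Δeast = -30 − -6 = -24.00; Δnorth = 10 − -17 = 27.00.
Bearing = atan2(Δeast, Δnorth) mod 360° = 318.37° ≈ 318°.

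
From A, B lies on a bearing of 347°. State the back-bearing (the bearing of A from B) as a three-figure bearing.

Back-bearing = 347° − 180° = 167°.

167°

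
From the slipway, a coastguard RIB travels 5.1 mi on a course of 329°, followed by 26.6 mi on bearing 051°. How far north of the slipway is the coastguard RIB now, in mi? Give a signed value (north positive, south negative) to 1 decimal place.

21.1 mi

Leg 1 (329°, 5.1 mi): east 5.1 sin 329° = -2.63, north 5.1 cos 329° = 4.37
Leg 2 (051°, 26.6 mi): east 26.6 sin 51° = 20.67, north 26.6 cos 51° = 16.74
Net north component: 21.11 mi.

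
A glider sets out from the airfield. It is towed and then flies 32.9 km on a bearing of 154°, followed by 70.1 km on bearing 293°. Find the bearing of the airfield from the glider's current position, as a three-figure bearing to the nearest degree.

Leg 1 (154°, 32.9 km): east 32.9 sin 154° = 14.42, north 32.9 cos 154° = -29.57
Leg 2 (293°, 70.1 km): east 70.1 sin 293° = -64.53, north 70.1 cos 293° = 27.39
Net displacement: -50.10 east, -2.18 north. Direction back to start is (50.10, 2.18): bearing = atan2(50.10, 2.18) mod 360° = 87.51° ≈ 088°.

088°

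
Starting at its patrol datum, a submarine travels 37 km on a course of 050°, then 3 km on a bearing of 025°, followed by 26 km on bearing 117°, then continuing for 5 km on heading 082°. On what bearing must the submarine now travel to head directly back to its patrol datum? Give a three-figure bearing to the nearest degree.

255°

Leg 1 (050°, 37 km): east 37 sin 50° = 28.34, north 37 cos 50° = 23.78
Leg 2 (025°, 3 km): east 3 sin 25° = 1.27, north 3 cos 25° = 2.72
Leg 3 (117°, 26 km): east 26 sin 117° = 23.17, north 26 cos 117° = -11.80
Leg 4 (082°, 5 km): east 5 sin 82° = 4.95, north 5 cos 82° = 0.70
Net displacement: 57.73 east, 15.39 north. Direction back to start is (-57.73, -15.39): bearing = atan2(-57.73, -15.39) mod 360° = 255.07° ≈ 255°.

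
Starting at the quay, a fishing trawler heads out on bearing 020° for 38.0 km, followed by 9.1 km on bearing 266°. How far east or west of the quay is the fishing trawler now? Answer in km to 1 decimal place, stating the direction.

Leg 1 (020°, 38.0 km): east 38.0 sin 20° = 13.00, north 38.0 cos 20° = 35.71
Leg 2 (266°, 9.1 km): east 9.1 sin 266° = -9.08, north 9.1 cos 266° = -0.63
Net east component: 3.92 km.

3.9 km east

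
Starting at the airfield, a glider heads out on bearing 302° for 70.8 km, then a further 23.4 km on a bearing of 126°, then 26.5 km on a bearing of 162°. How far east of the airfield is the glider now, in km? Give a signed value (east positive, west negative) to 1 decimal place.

-32.9 km

Leg 1 (302°, 70.8 km): east 70.8 sin 302° = -60.04, north 70.8 cos 302° = 37.52
Leg 2 (126°, 23.4 km): east 23.4 sin 126° = 18.93, north 23.4 cos 126° = -13.75
Leg 3 (162°, 26.5 km): east 26.5 sin 162° = 8.19, north 26.5 cos 162° = -25.20
Net east component: -32.92 km.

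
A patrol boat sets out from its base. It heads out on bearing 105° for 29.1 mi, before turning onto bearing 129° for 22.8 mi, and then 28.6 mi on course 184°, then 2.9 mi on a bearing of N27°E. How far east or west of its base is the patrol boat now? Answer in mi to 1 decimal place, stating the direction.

45.1 mi east

Leg 1 (105°, 29.1 mi): east 29.1 sin 105° = 28.11, north 29.1 cos 105° = -7.53
Leg 2 (129°, 22.8 mi): east 22.8 sin 129° = 17.72, north 22.8 cos 129° = -14.35
Leg 3 (184°, 28.6 mi): east 28.6 sin 184° = -2.00, north 28.6 cos 184° = -28.53
Leg 4 (N27°E, 2.9 mi): east 2.9 sin 27° = 1.32, north 2.9 cos 27° = 2.58
Net east component: 45.15 mi.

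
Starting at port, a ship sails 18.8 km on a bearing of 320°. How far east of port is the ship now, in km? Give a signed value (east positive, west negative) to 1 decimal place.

-12.1 km

Leg 1 (320°, 18.8 km): east 18.8 sin 320° = -12.08, north 18.8 cos 320° = 14.40
Net east component: -12.08 km.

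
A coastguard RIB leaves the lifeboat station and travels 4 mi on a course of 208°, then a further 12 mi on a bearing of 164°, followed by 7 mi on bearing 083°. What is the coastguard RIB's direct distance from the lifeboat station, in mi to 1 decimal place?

16.5 mi

Leg 1 (208°, 4 mi): east 4 sin 208° = -1.88, north 4 cos 208° = -3.53
Leg 2 (164°, 12 mi): east 12 sin 164° = 3.31, north 12 cos 164° = -11.54
Leg 3 (083°, 7 mi): east 7 sin 83° = 6.95, north 7 cos 83° = 0.85
Net: 8.38 east, -14.21 north. Distance = √((8.38)² + (-14.21)²) = 16.499 mi.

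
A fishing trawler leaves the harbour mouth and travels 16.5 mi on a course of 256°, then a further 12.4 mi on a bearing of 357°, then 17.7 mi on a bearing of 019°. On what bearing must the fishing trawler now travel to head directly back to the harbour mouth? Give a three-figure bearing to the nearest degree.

157°

Leg 1 (256°, 16.5 mi): east 16.5 sin 256° = -16.01, north 16.5 cos 256° = -3.99
Leg 2 (357°, 12.4 mi): east 12.4 sin 357° = -0.65, north 12.4 cos 357° = 12.38
Leg 3 (019°, 17.7 mi): east 17.7 sin 19° = 5.76, north 17.7 cos 19° = 16.74
Net displacement: -10.90 east, 25.13 north. Direction back to start is (10.90, -25.13): bearing = atan2(10.90, -25.13) mod 360° = 156.56° ≈ 157°.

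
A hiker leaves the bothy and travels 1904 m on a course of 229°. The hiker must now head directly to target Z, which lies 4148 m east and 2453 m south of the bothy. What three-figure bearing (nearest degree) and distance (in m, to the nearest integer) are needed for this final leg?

Leg 1 (229°, 1904 m): east 1904 sin 229° = -1436.97, north 1904 cos 229° = -1249.14
Current position: (-1436.97, -1249.14). Target: (4148, -2453). Remaining: Δeast = 5584.97, Δnorth = -1203.86.
Bearing = atan2(5584.97, -1203.86) mod 360° = 102.16°; distance = √((5584.97)² + (-1203.86)²) = 5713.243 m.

102°, 5713 m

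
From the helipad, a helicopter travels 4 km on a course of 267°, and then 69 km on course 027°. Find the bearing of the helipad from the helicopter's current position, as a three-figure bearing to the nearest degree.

204°

Leg 1 (267°, 4 km): east 4 sin 267° = -3.99, north 4 cos 267° = -0.21
Leg 2 (027°, 69 km): east 69 sin 27° = 31.33, north 69 cos 27° = 61.48
Net displacement: 27.33 east, 61.27 north. Direction back to start is (-27.33, -61.27): bearing = atan2(-27.33, -61.27) mod 360° = 204.04° ≈ 204°.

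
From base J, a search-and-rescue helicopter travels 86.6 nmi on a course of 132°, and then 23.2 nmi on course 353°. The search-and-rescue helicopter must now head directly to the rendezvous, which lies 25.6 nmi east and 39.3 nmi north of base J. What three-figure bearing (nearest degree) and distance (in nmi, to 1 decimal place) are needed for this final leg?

Leg 1 (132°, 86.6 nmi): east 86.6 sin 132° = 64.36, north 86.6 cos 132° = -57.95
Leg 2 (353°, 23.2 nmi): east 23.2 sin 353° = -2.83, north 23.2 cos 353° = 23.03
Current position: (61.53, -34.92). Target: (25.6, 39.3). Remaining: Δeast = -35.93, Δnorth = 74.22.
Bearing = atan2(-35.93, 74.22) mod 360° = 334.17°; distance = √((-35.93)² + (74.22)²) = 82.459 nmi.

334°, 82.5 nmi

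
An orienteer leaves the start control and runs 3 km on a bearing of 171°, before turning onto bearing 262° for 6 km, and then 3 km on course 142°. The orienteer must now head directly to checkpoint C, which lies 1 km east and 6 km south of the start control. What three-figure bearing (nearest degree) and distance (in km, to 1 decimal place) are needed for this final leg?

088°, 4.6 km

Leg 1 (171°, 3 km): east 3 sin 171° = 0.47, north 3 cos 171° = -2.96
Leg 2 (262°, 6 km): east 6 sin 262° = -5.94, north 6 cos 262° = -0.84
Leg 3 (142°, 3 km): east 3 sin 142° = 1.85, north 3 cos 142° = -2.36
Current position: (-3.63, -6.16). Target: (1, -6). Remaining: Δeast = 4.63, Δnorth = 0.16.
Bearing = atan2(4.63, 0.16) mod 360° = 87.99°; distance = √((4.63)² + (0.16)²) = 4.628 km.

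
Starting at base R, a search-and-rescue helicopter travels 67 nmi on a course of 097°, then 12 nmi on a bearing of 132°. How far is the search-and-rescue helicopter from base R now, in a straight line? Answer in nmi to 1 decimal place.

Leg 1 (097°, 67 nmi): east 67 sin 97° = 66.50, north 67 cos 97° = -8.17
Leg 2 (132°, 12 nmi): east 12 sin 132° = 8.92, north 12 cos 132° = -8.03
Net: 75.42 east, -16.19 north. Distance = √((75.42)² + (-16.19)²) = 77.138 nmi.

77.1 nmi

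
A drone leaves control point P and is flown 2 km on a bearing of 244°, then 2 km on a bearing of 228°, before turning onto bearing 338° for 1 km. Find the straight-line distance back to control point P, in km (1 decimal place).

Leg 1 (244°, 2 km): east 2 sin 244° = -1.80, north 2 cos 244° = -0.88
Leg 2 (228°, 2 km): east 2 sin 228° = -1.49, north 2 cos 228° = -1.34
Leg 3 (338°, 1 km): east 1 sin 338° = -0.37, north 1 cos 338° = 0.93
Net: -3.66 east, -1.29 north. Distance = √((-3.66)² + (-1.29)²) = 3.879 km.

3.9 km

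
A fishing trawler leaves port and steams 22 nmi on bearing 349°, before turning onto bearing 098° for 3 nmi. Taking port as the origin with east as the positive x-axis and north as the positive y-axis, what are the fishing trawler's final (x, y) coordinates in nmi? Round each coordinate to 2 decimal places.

(-1.23, 21.18)

Leg 1 (349°, 22 nmi): east 22 sin 349° = -4.20, north 22 cos 349° = 21.60
Leg 2 (098°, 3 nmi): east 3 sin 98° = 2.97, north 3 cos 98° = -0.42
Summing: -1.23 nmi east, 21.18 nmi north → (-1.23, 21.18).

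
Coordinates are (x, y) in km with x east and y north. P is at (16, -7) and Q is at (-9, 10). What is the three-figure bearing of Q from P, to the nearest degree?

Δeast = -9 − 16 = -25.00; Δnorth = 10 − -7 = 17.00.
Bearing = atan2(Δeast, Δnorth) mod 360° = 304.22° ≈ 304°.

304°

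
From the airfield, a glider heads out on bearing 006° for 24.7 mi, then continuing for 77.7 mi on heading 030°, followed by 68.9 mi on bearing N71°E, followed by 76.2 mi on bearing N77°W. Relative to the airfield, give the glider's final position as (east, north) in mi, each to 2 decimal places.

(32.33, 131.43)

Leg 1 (006°, 24.7 mi): east 24.7 sin 6° = 2.58, north 24.7 cos 6° = 24.56
Leg 2 (030°, 77.7 mi): east 77.7 sin 30° = 38.85, north 77.7 cos 30° = 67.29
Leg 3 (N71°E, 68.9 mi): east 68.9 sin 71° = 65.15, north 68.9 cos 71° = 22.43
Leg 4 (N77°W, 76.2 mi): east 76.2 sin 283° = -74.25, north 76.2 cos 283° = 17.14
Summing: 32.33 mi east, 131.43 mi north → (32.33, 131.43).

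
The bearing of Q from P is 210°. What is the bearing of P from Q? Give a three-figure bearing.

Back-bearing = 210° − 180° = 030°.

030°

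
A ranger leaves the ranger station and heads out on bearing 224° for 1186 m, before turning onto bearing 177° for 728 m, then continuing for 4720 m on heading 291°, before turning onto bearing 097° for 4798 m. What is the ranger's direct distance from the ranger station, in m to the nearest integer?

640 m

Leg 1 (224°, 1186 m): east 1186 sin 224° = -823.86, north 1186 cos 224° = -853.14
Leg 2 (177°, 728 m): east 728 sin 177° = 38.10, north 728 cos 177° = -727.00
Leg 3 (291°, 4720 m): east 4720 sin 291° = -4406.50, north 4720 cos 291° = 1691.50
Leg 4 (097°, 4798 m): east 4798 sin 97° = 4762.24, north 4798 cos 97° = -584.73
Net: -430.03 east, -473.37 north. Distance = √((-430.03)² + (-473.37)²) = 639.534 m.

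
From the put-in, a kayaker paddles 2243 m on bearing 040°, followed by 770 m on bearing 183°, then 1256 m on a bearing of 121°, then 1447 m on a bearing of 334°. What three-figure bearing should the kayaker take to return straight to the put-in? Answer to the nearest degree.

229°

Leg 1 (040°, 2243 m): east 2243 sin 40° = 1441.77, north 2243 cos 40° = 1718.24
Leg 2 (183°, 770 m): east 770 sin 183° = -40.30, north 770 cos 183° = -768.94
Leg 3 (121°, 1256 m): east 1256 sin 121° = 1076.60, north 1256 cos 121° = -646.89
Leg 4 (334°, 1447 m): east 1447 sin 334° = -634.32, north 1447 cos 334° = 1300.55
Net displacement: 1843.75 east, 1602.96 north. Direction back to start is (-1843.75, -1602.96): bearing = atan2(-1843.75, -1602.96) mod 360° = 229.00° ≈ 229°.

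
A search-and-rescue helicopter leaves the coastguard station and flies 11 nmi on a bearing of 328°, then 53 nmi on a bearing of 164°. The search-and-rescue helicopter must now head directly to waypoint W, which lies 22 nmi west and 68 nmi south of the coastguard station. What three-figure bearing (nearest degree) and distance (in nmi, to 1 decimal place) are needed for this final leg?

229°, 40.5 nmi

Leg 1 (328°, 11 nmi): east 11 sin 328° = -5.83, north 11 cos 328° = 9.33
Leg 2 (164°, 53 nmi): east 53 sin 164° = 14.61, north 53 cos 164° = -50.95
Current position: (8.78, -41.62). Target: (-22, -68). Remaining: Δeast = -30.78, Δnorth = -26.38.
Bearing = atan2(-30.78, -26.38) mod 360° = 229.40°; distance = √((-30.78)² + (-26.38)²) = 40.539 nmi.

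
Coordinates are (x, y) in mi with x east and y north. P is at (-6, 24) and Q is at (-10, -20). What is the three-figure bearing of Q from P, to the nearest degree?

185°

Δeast = -10 − -6 = -4.00; Δnorth = -20 − 24 = -44.00.
Bearing = atan2(Δeast, Δnorth) mod 360° = 185.19° ≈ 185°.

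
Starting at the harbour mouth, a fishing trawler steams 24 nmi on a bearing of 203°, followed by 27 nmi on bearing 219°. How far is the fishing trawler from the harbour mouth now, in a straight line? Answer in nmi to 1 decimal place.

Leg 1 (203°, 24 nmi): east 24 sin 203° = -9.38, north 24 cos 203° = -22.09
Leg 2 (219°, 27 nmi): east 27 sin 219° = -16.99, north 27 cos 219° = -20.98
Net: -26.37 east, -43.08 north. Distance = √((-26.37)² + (-43.08)²) = 50.505 nmi.

50.5 nmi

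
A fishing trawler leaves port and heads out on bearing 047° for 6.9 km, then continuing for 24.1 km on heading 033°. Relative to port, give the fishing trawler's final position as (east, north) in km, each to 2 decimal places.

(18.17, 24.92)

Leg 1 (047°, 6.9 km): east 6.9 sin 47° = 5.05, north 6.9 cos 47° = 4.71
Leg 2 (033°, 24.1 km): east 24.1 sin 33° = 13.13, north 24.1 cos 33° = 20.21
Summing: 18.17 km east, 24.92 km north → (18.17, 24.92).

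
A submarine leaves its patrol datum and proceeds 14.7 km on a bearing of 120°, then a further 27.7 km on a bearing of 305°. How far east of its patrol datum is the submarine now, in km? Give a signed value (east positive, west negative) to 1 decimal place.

-10.0 km

Leg 1 (120°, 14.7 km): east 14.7 sin 120° = 12.73, north 14.7 cos 120° = -7.35
Leg 2 (305°, 27.7 km): east 27.7 sin 305° = -22.69, north 27.7 cos 305° = 15.89
Net east component: -9.96 km.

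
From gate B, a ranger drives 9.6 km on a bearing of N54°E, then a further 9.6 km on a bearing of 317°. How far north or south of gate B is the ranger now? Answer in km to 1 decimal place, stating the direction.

12.7 km north

Leg 1 (N54°E, 9.6 km): east 9.6 sin 54° = 7.77, north 9.6 cos 54° = 5.64
Leg 2 (317°, 9.6 km): east 9.6 sin 317° = -6.55, north 9.6 cos 317° = 7.02
Net north component: 12.66 km.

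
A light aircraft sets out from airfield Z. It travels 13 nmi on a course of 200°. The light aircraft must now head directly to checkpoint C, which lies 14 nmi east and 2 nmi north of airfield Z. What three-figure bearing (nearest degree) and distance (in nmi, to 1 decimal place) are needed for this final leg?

052°, 23.3 nmi

Leg 1 (200°, 13 nmi): east 13 sin 200° = -4.45, north 13 cos 200° = -12.22
Current position: (-4.45, -12.22). Target: (14, 2). Remaining: Δeast = 18.45, Δnorth = 14.22.
Bearing = atan2(18.45, 14.22) mod 360° = 52.38°; distance = √((18.45)² + (14.22)²) = 23.289 nmi.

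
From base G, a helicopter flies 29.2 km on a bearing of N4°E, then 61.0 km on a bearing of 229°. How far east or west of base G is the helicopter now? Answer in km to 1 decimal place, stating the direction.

Leg 1 (N4°E, 29.2 km): east 29.2 sin 4° = 2.04, north 29.2 cos 4° = 29.13
Leg 2 (229°, 61.0 km): east 61.0 sin 229° = -46.04, north 61.0 cos 229° = -40.02
Net east component: -44.00 km.

44.0 km west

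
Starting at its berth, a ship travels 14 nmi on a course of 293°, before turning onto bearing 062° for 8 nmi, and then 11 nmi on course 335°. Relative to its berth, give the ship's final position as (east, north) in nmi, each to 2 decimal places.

Leg 1 (293°, 14 nmi): east 14 sin 293° = -12.89, north 14 cos 293° = 5.47
Leg 2 (062°, 8 nmi): east 8 sin 62° = 7.06, north 8 cos 62° = 3.76
Leg 3 (335°, 11 nmi): east 11 sin 335° = -4.65, north 11 cos 335° = 9.97
Summing: -10.47 nmi east, 19.20 nmi north → (-10.47, 19.20).

(-10.47, 19.20)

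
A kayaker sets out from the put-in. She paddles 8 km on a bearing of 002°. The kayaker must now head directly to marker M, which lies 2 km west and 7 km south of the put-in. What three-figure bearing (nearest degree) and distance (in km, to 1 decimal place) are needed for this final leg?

Leg 1 (002°, 8 km): east 8 sin 2° = 0.28, north 8 cos 2° = 8.00
Current position: (0.28, 8.00). Target: (-2, -7). Remaining: Δeast = -2.28, Δnorth = -15.00.
Bearing = atan2(-2.28, -15.00) mod 360° = 188.64°; distance = √((-2.28)² + (-15.00)²) = 15.167 km.

189°, 15.2 km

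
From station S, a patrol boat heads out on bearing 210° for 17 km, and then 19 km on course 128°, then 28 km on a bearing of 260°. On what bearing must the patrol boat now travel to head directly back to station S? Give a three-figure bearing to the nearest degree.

034°

Leg 1 (210°, 17 km): east 17 sin 210° = -8.50, north 17 cos 210° = -14.72
Leg 2 (128°, 19 km): east 19 sin 128° = 14.97, north 19 cos 128° = -11.70
Leg 3 (260°, 28 km): east 28 sin 260° = -27.57, north 28 cos 260° = -4.86
Net displacement: -21.10 east, -31.28 north. Direction back to start is (21.10, 31.28): bearing = atan2(21.10, 31.28) mod 360° = 34.00° ≈ 034°.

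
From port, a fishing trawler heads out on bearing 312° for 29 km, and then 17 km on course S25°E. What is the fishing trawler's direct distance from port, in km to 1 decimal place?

Leg 1 (312°, 29 km): east 29 sin 312° = -21.55, north 29 cos 312° = 19.40
Leg 2 (S25°E, 17 km): east 17 sin 155° = 7.18, north 17 cos 155° = -15.41
Net: -14.37 east, 4.00 north. Distance = √((-14.37)² + (4.00)²) = 14.912 km.

14.9 km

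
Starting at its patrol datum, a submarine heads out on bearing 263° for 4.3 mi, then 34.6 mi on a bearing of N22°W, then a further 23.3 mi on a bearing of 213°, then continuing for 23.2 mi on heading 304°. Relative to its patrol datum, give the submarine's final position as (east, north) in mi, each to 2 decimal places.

(-49.15, 24.99)

Leg 1 (263°, 4.3 mi): east 4.3 sin 263° = -4.27, north 4.3 cos 263° = -0.52
Leg 2 (N22°W, 34.6 mi): east 34.6 sin 338° = -12.96, north 34.6 cos 338° = 32.08
Leg 3 (213°, 23.3 mi): east 23.3 sin 213° = -12.69, north 23.3 cos 213° = -19.54
Leg 4 (304°, 23.2 mi): east 23.2 sin 304° = -19.23, north 23.2 cos 304° = 12.97
Summing: -49.15 mi east, 24.99 mi north → (-49.15, 24.99).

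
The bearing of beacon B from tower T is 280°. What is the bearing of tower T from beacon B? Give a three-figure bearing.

100°

Back-bearing = 280° − 180° = 100°.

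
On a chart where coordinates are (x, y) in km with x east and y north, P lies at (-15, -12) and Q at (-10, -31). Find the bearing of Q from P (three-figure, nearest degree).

Δeast = -10 − -15 = 5.00; Δnorth = -31 − -12 = -19.00.
Bearing = atan2(Δeast, Δnorth) mod 360° = 165.26° ≈ 165°.

165°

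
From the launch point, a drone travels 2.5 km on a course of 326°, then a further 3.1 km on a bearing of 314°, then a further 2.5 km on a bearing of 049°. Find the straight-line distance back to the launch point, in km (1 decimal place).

6.1 km

Leg 1 (326°, 2.5 km): east 2.5 sin 326° = -1.40, north 2.5 cos 326° = 2.07
Leg 2 (314°, 3.1 km): east 3.1 sin 314° = -2.23, north 3.1 cos 314° = 2.15
Leg 3 (049°, 2.5 km): east 2.5 sin 49° = 1.89, north 2.5 cos 49° = 1.64
Net: -1.74 east, 5.87 north. Distance = √((-1.74)² + (5.87)²) = 6.119 km.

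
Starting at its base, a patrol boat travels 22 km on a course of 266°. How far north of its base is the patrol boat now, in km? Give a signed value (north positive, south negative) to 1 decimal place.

Leg 1 (266°, 22 km): east 22 sin 266° = -21.95, north 22 cos 266° = -1.53
Net north component: -1.53 km.

-1.5 km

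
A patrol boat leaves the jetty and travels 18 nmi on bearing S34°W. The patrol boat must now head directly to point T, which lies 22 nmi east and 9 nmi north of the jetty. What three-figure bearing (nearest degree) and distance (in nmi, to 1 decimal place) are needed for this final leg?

Leg 1 (S34°W, 18 nmi): east 18 sin 214° = -10.07, north 18 cos 214° = -14.92
Current position: (-10.07, -14.92). Target: (22, 9). Remaining: Δeast = 32.07, Δnorth = 23.92.
Bearing = atan2(32.07, 23.92) mod 360° = 53.27°; distance = √((32.07)² + (23.92)²) = 40.006 nmi.

053°, 40.0 nmi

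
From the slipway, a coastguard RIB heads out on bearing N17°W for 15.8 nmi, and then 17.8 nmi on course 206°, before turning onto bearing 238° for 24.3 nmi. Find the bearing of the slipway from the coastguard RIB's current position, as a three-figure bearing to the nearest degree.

067°

Leg 1 (N17°W, 15.8 nmi): east 15.8 sin 343° = -4.62, north 15.8 cos 343° = 15.11
Leg 2 (206°, 17.8 nmi): east 17.8 sin 206° = -7.80, north 17.8 cos 206° = -16.00
Leg 3 (238°, 24.3 nmi): east 24.3 sin 238° = -20.61, north 24.3 cos 238° = -12.88
Net displacement: -33.03 east, -13.77 north. Direction back to start is (33.03, 13.77): bearing = atan2(33.03, 13.77) mod 360° = 67.38° ≈ 067°.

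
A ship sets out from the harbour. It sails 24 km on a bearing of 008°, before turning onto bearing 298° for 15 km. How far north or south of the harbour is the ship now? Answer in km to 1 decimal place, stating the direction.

Leg 1 (008°, 24 km): east 24 sin 8° = 3.34, north 24 cos 8° = 23.77
Leg 2 (298°, 15 km): east 15 sin 298° = -13.24, north 15 cos 298° = 7.04
Net north component: 30.81 km.

30.8 km north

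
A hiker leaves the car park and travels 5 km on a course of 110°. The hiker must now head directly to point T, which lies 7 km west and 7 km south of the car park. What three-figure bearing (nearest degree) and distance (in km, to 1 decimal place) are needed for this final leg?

Leg 1 (110°, 5 km): east 5 sin 110° = 4.70, north 5 cos 110° = -1.71
Current position: (4.70, -1.71). Target: (-7, -7). Remaining: Δeast = -11.70, Δnorth = -5.29.
Bearing = atan2(-11.70, -5.29) mod 360° = 245.67°; distance = √((-11.70)² + (-5.29)²) = 12.839 km.

246°, 12.8 km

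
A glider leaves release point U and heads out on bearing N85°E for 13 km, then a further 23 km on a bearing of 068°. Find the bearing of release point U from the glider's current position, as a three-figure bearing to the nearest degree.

254°

Leg 1 (N85°E, 13 km): east 13 sin 85° = 12.95, north 13 cos 85° = 1.13
Leg 2 (068°, 23 km): east 23 sin 68° = 21.33, north 23 cos 68° = 8.62
Net displacement: 34.28 east, 9.75 north. Direction back to start is (-34.28, -9.75): bearing = atan2(-34.28, -9.75) mod 360° = 254.12° ≈ 254°.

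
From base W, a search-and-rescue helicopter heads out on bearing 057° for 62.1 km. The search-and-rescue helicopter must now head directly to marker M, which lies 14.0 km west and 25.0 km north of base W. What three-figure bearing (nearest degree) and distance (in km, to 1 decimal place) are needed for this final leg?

262°, 66.7 km

Leg 1 (057°, 62.1 km): east 62.1 sin 57° = 52.08, north 62.1 cos 57° = 33.82
Current position: (52.08, 33.82). Target: (-14.0, 25.0). Remaining: Δeast = -66.08, Δnorth = -8.82.
Bearing = atan2(-66.08, -8.82) mod 360° = 262.40°; distance = √((-66.08)² + (-8.82)²) = 66.668 km.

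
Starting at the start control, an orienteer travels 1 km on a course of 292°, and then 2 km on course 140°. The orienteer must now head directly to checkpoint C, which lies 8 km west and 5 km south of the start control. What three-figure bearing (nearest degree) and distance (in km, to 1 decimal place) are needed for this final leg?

Leg 1 (292°, 1 km): east 1 sin 292° = -0.93, north 1 cos 292° = 0.37
Leg 2 (140°, 2 km): east 2 sin 140° = 1.29, north 2 cos 140° = -1.53
Current position: (0.36, -1.16). Target: (-8, -5). Remaining: Δeast = -8.36, Δnorth = -3.84.
Bearing = atan2(-8.36, -3.84) mod 360° = 245.31°; distance = √((-8.36)² + (-3.84)²) = 9.199 km.

245°, 9.2 km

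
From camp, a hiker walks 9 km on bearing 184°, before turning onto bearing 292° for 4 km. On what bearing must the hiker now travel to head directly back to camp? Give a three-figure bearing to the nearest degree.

030°

Leg 1 (184°, 9 km): east 9 sin 184° = -0.63, north 9 cos 184° = -8.98
Leg 2 (292°, 4 km): east 4 sin 292° = -3.71, north 4 cos 292° = 1.50
Net displacement: -4.34 east, -7.48 north. Direction back to start is (4.34, 7.48): bearing = atan2(4.34, 7.48) mod 360° = 30.10° ≈ 030°.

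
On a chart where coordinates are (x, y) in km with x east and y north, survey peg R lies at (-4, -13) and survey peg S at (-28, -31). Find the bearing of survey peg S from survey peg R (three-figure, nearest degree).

233°

Δeast = -28 − -4 = -24.00; Δnorth = -31 − -13 = -18.00.
Bearing = atan2(Δeast, Δnorth) mod 360° = 233.13° ≈ 233°.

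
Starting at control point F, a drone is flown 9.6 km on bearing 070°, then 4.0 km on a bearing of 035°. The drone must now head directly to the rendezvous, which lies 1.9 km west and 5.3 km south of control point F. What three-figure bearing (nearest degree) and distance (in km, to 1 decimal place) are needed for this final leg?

228°, 17.8 km

Leg 1 (070°, 9.6 km): east 9.6 sin 70° = 9.02, north 9.6 cos 70° = 3.28
Leg 2 (035°, 4.0 km): east 4.0 sin 35° = 2.29, north 4.0 cos 35° = 3.28
Current position: (11.32, 6.56). Target: (-1.9, -5.3). Remaining: Δeast = -13.22, Δnorth = -11.86.
Bearing = atan2(-13.22, -11.86) mod 360° = 228.09°; distance = √((-13.22)² + (-11.86)²) = 17.757 km.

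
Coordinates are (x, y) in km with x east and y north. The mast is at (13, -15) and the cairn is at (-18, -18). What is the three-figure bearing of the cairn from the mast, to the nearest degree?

Δeast = -18 − 13 = -31.00; Δnorth = -18 − -15 = -3.00.
Bearing = atan2(Δeast, Δnorth) mod 360° = 264.47° ≈ 264°.

264°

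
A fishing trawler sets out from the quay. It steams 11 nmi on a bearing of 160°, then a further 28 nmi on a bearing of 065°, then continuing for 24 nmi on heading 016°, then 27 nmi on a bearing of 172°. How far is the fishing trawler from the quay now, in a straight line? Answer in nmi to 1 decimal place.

39.6 nmi

Leg 1 (160°, 11 nmi): east 11 sin 160° = 3.76, north 11 cos 160° = -10.34
Leg 2 (065°, 28 nmi): east 28 sin 65° = 25.38, north 28 cos 65° = 11.83
Leg 3 (016°, 24 nmi): east 24 sin 16° = 6.62, north 24 cos 16° = 23.07
Leg 4 (172°, 27 nmi): east 27 sin 172° = 3.76, north 27 cos 172° = -26.74
Net: 39.51 east, -2.17 north. Distance = √((39.51)² + (-2.17)²) = 39.571 nmi.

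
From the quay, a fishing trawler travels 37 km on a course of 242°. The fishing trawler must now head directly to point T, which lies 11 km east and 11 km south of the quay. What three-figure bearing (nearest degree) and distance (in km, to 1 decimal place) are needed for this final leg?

Leg 1 (242°, 37 km): east 37 sin 242° = -32.67, north 37 cos 242° = -17.37
Current position: (-32.67, -17.37). Target: (11, -11). Remaining: Δeast = 43.67, Δnorth = 6.37.
Bearing = atan2(43.67, 6.37) mod 360° = 81.70°; distance = √((43.67)² + (6.37)²) = 44.131 km.

082°, 44.1 km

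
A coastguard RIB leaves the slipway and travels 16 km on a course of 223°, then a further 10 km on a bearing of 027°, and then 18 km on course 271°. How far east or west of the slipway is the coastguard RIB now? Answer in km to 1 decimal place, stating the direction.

24.4 km west

Leg 1 (223°, 16 km): east 16 sin 223° = -10.91, north 16 cos 223° = -11.70
Leg 2 (027°, 10 km): east 10 sin 27° = 4.54, north 10 cos 27° = 8.91
Leg 3 (271°, 18 km): east 18 sin 271° = -18.00, north 18 cos 271° = 0.31
Net east component: -24.37 km.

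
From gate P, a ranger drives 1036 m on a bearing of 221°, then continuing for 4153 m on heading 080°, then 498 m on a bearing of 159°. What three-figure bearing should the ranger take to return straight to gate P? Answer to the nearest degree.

278°

Leg 1 (221°, 1036 m): east 1036 sin 221° = -679.68, north 1036 cos 221° = -781.88
Leg 2 (080°, 4153 m): east 4153 sin 80° = 4089.91, north 4153 cos 80° = 721.16
Leg 3 (159°, 498 m): east 498 sin 159° = 178.47, north 498 cos 159° = -464.92
Net displacement: 3588.70 east, -525.64 north. Direction back to start is (-3588.70, 525.64): bearing = atan2(-3588.70, 525.64) mod 360° = 278.33° ≈ 278°.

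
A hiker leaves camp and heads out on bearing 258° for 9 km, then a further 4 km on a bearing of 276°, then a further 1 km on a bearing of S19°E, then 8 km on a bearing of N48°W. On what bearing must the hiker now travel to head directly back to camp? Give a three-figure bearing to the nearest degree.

Leg 1 (258°, 9 km): east 9 sin 258° = -8.80, north 9 cos 258° = -1.87
Leg 2 (276°, 4 km): east 4 sin 276° = -3.98, north 4 cos 276° = 0.42
Leg 3 (S19°E, 1 km): east 1 sin 161° = 0.33, north 1 cos 161° = -0.95
Leg 4 (N48°W, 8 km): east 8 sin 312° = -5.95, north 8 cos 312° = 5.35
Net displacement: -18.40 east, 2.95 north. Direction back to start is (18.40, -2.95): bearing = atan2(18.40, -2.95) mod 360° = 99.12° ≈ 099°.

099°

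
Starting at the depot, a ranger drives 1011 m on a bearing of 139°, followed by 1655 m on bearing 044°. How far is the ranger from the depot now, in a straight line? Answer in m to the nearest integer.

Leg 1 (139°, 1011 m): east 1011 sin 139° = 663.28, north 1011 cos 139° = -763.01
Leg 2 (044°, 1655 m): east 1655 sin 44° = 1149.66, north 1655 cos 44° = 1190.51
Net: 1812.94 east, 427.50 north. Distance = √((1812.94)² + (427.50)²) = 1862.656 m.

1863 m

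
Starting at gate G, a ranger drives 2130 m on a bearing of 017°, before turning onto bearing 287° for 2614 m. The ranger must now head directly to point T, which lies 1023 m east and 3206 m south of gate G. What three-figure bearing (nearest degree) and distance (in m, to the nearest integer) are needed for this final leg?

154°, 6671 m

Leg 1 (017°, 2130 m): east 2130 sin 17° = 622.75, north 2130 cos 17° = 2036.93
Leg 2 (287°, 2614 m): east 2614 sin 287° = -2499.78, north 2614 cos 287° = 764.26
Current position: (-1877.03, 2801.19). Target: (1023, -3206). Remaining: Δeast = 2900.03, Δnorth = -6007.19.
Bearing = atan2(2900.03, -6007.19) mod 360° = 154.23°; distance = √((2900.03)² + (-6007.19)²) = 6670.569 m.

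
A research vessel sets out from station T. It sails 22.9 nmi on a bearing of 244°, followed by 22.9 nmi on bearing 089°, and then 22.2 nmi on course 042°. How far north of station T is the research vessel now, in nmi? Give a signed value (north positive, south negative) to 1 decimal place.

6.9 nmi

Leg 1 (244°, 22.9 nmi): east 22.9 sin 244° = -20.58, north 22.9 cos 244° = -10.04
Leg 2 (089°, 22.9 nmi): east 22.9 sin 89° = 22.90, north 22.9 cos 89° = 0.40
Leg 3 (042°, 22.2 nmi): east 22.2 sin 42° = 14.85, north 22.2 cos 42° = 16.50
Net north component: 6.86 nmi.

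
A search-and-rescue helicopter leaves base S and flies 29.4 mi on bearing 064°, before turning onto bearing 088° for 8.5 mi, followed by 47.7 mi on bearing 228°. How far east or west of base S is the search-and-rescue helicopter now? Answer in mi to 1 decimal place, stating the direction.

Leg 1 (064°, 29.4 mi): east 29.4 sin 64° = 26.42, north 29.4 cos 64° = 12.89
Leg 2 (088°, 8.5 mi): east 8.5 sin 88° = 8.49, north 8.5 cos 88° = 0.30
Leg 3 (228°, 47.7 mi): east 47.7 sin 228° = -35.45, north 47.7 cos 228° = -31.92
Net east component: -0.53 mi.

0.5 mi west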